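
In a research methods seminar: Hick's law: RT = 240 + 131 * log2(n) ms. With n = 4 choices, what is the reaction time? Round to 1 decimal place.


RT = 240 + 131 * log2(4)
log2(4) = 2.0
RT = 240 + 131 * 2.0
= 240 + 262.0
= 502.0 ms


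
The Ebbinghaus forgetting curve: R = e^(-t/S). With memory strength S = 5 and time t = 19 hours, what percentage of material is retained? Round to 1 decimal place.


R = e^(-t/S)
-t/S = -19/5 = -3.8
R = e^(-3.8) = 0.022371
Percentage = 0.022371 * 100
= 2.2


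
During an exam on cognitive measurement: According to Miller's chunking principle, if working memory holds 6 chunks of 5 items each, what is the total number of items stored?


Total items = chunks * items_per_chunk
= 6 * 5
= 30


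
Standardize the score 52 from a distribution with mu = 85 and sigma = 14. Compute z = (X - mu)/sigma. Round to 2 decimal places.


z = (X - mu) / sigma
= (52 - 85) / 14
= -33 / 14
= -2.36


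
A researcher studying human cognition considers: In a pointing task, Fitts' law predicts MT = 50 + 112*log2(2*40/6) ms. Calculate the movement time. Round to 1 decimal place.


MT = 50 + 112 * log2(2*40/6)
2D/W = 13.333333
log2(13.333333) = 3.737
MT = 50 + 112 * 3.737
= 468.5 ms


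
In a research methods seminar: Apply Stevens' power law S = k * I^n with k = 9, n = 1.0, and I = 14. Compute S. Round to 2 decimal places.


S = 9 * 14^1.0
14^1.0 = 14.0
S = 9 * 14.0
= 126.00


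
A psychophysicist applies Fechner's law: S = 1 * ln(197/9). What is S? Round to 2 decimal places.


S = 1 * ln(197/9)
I/I0 = 21.888889
ln(21.888889) = 3.086
S = 1 * 3.086
= 3.09


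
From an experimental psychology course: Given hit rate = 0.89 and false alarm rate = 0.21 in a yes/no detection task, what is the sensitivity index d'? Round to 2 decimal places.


d' = z(HR) - z(FAR)
z(0.89) = 1.2265
z(0.21) = -0.8064
d' = 1.2265 - -0.8064
= 2.03


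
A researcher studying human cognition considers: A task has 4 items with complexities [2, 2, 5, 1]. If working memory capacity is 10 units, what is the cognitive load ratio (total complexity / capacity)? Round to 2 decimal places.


Total complexity = 2 + 2 + 5 + 1 = 10
Load = total / capacity = 10 / 10
= 1.00


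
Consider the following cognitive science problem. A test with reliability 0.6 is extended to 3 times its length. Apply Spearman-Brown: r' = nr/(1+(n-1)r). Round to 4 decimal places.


r_new = n*r / (1 + (n-1)*r)
Numerator = 3 * 0.6 = 1.8
Denominator = 1 + 2 * 0.6 = 2.2
r_new = 1.8 / 2.2
= 0.8182


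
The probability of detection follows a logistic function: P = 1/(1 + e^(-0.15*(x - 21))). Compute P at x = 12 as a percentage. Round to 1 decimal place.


P(x) = 1/(1 + e^(-0.15*(12 - 21)))
Exponent = -0.15 * -9 = 1.35
e^(1.35) = 3.857426
P = 1/(1 + 3.857426) = 0.20587
Percentage = 20.6


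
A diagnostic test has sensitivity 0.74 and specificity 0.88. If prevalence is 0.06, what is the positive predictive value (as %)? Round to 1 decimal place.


PPV = (sens * prev) / (sens * prev + (1-spec) * (1-prev))
Numerator = 0.74 * 0.06 = 0.0444
P(positive and no disease) = (1 - spec) * (1 - prev) = (1 - 0.88) * (1 - 0.06) = 0.1128
Denominator = 0.0444 + 0.1128 = 0.1572
PPV = 0.0444 / 0.1572 = 0.282443
As percentage = 28.2


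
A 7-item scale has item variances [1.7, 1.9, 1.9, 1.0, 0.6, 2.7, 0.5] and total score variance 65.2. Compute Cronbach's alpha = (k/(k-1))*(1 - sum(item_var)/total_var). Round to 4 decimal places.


alpha = (k/(k-1)) * (1 - sum(s_i^2)/s_total^2)
sum(item variances) = 10.3
k/(k-1) = 7/6 = 1.166667
1 - 10.3/65.2 = 1 - 0.157975 = 0.842025
alpha = 1.166667 * 0.842025
= 0.9824


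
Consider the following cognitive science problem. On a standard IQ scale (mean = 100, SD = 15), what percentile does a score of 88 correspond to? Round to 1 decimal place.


z = (IQ - mean) / SD
z = (88 - 100) / 15 = -0.8
Percentile = Phi(-0.8) * 100
Phi(-0.8) = 0.211855
= 21.2


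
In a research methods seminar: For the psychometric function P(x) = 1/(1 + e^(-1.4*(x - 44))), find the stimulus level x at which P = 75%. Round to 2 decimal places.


At P = 0.75: 0.75 = 1/(1 + e^(-k*(x-x0)))
Solving: e^(-k*(x-x0)) = 1/3
x = x0 + ln(3)/k
ln(3) = 1.0986
x = 44 + 1.0986/1.4
= 44 + 0.7847
= 44.78


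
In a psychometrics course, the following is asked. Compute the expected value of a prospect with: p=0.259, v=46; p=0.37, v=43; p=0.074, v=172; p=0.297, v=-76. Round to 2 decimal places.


EU = sum(p_i * v_i)
0.259 * 46 = 11.914
0.37 * 43 = 15.91
0.074 * 172 = 12.728
0.297 * -76 = -22.572
EU = 11.914 + 15.91 + 12.728 + -22.572
= 17.98


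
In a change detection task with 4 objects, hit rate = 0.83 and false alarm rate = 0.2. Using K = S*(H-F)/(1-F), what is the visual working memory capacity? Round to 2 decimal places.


K = S * (H - F) / (1 - F)
H - F = 0.63
1 - F = 0.8
K = 4 * 0.63 / 0.8
= 3.15


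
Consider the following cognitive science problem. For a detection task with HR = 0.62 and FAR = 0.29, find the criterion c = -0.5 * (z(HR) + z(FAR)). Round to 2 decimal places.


c = -0.5 * (z(HR) + z(FAR))
z(0.62) = 0.3055
z(0.29) = -0.5534
c = -0.5 * (0.3055 + -0.5534)
= -0.5 * -0.2479
= 0.12


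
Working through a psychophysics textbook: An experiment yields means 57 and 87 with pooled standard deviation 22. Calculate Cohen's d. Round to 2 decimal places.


Cohen's d = (M1 - M2) / S_pooled
= (57 - 87) / 22
= -30 / 22
= -1.36


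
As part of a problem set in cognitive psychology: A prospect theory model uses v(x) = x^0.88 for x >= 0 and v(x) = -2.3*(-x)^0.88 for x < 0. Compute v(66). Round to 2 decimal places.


Since x = 66 >= 0, use v(x) = x^0.88
66^0.88 = 39.9207
v(66) = 39.92


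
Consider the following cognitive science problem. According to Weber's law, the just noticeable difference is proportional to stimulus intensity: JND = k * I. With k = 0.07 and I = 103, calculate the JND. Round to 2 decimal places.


JND = k * I
JND = 0.07 * 103
= 7.21


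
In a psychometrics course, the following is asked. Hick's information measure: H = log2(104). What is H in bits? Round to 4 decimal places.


H = log2(n)
H = log2(104)
= 6.7004


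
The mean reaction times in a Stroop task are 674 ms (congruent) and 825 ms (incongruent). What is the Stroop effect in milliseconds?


Stroop effect = RT(incongruent) - RT(congruent)
= 825 - 674
= 151 ms


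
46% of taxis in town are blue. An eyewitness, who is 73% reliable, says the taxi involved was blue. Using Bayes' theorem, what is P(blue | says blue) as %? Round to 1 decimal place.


P(blue | says blue) = P(says blue | blue)*P(blue) / [P(says blue | blue)*P(blue) + P(says blue | not blue)*P(not blue)]
Numerator = 0.73 * 0.46 = 0.3358
False identification = 0.27 * 0.54 = 0.1458
P = 0.3358 / (0.3358 + 0.1458)
= 0.3358 / 0.4816
As percentage = 69.7


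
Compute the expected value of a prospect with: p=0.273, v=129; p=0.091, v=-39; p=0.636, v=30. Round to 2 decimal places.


EU = sum(p_i * v_i)
0.273 * 129 = 35.217
0.091 * -39 = -3.549
0.636 * 30 = 19.08
EU = 35.217 + -3.549 + 19.08
= 50.75


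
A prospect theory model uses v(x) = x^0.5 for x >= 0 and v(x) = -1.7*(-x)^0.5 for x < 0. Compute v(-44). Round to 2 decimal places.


Since x = -44 < 0, use v(x) = -lambda*(-x)^alpha
(-x) = 44
44^0.5 = 6.6332
v(-44) = -1.7 * 6.6332
= -11.28


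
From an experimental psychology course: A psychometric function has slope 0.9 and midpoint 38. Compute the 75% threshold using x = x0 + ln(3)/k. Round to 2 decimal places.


At P = 0.75: 0.75 = 1/(1 + e^(-k*(x-x0)))
Solving: e^(-k*(x-x0)) = 1/3
x = x0 + ln(3)/k
ln(3) = 1.0986
x = 38 + 1.0986/0.9
= 38 + 1.2207
= 39.22


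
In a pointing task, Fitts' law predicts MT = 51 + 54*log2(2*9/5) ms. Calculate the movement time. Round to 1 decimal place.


MT = 51 + 54 * log2(2*9/5)
2D/W = 3.6
log2(3.6) = 1.848
MT = 51 + 54 * 1.848
= 150.8 ms


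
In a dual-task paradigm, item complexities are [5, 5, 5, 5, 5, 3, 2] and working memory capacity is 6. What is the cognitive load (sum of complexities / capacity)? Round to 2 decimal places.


Total complexity = 5 + 5 + 5 + 5 + 5 + 3 + 2 = 30
Load = total / capacity = 30 / 6
= 5.00


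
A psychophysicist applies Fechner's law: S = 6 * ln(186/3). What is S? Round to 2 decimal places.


S = 6 * ln(186/3)
I/I0 = 62.0
ln(62.0) = 4.1271
S = 6 * 4.1271
= 24.76


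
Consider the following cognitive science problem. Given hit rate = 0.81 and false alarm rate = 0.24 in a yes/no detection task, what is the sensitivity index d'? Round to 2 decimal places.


d' = z(HR) - z(FAR)
z(0.81) = 0.8779
z(0.24) = -0.7063
d' = 0.8779 - -0.7063
= 1.58


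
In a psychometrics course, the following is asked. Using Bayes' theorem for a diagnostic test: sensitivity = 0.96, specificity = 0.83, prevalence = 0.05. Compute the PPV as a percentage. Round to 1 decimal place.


PPV = (sens * prev) / (sens * prev + (1-spec) * (1-prev))
Numerator = 0.96 * 0.05 = 0.048
P(positive and no disease) = (1 - spec) * (1 - prev) = (1 - 0.83) * (1 - 0.05) = 0.1615
Denominator = 0.048 + 0.1615 = 0.2095
PPV = 0.048 / 0.2095 = 0.229117
As percentage = 22.9


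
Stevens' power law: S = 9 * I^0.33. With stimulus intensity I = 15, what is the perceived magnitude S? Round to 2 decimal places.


S = 9 * 15^0.33
15^0.33 = 2.4441
S = 9 * 2.4441
= 22.00


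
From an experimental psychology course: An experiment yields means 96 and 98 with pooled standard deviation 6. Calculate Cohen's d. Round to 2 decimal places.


Cohen's d = (M1 - M2) / S_pooled
= (96 - 98) / 6
= -2 / 6
= -0.33


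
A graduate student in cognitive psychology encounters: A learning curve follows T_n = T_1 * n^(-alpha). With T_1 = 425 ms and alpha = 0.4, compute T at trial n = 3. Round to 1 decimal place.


T_n = 425 * 3^(-0.4)
3^(-0.4) = 0.644394
T_n = 425 * 0.644394
= 273.9 ms


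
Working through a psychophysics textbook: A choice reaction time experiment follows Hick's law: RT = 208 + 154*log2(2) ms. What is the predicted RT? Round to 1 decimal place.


RT = 208 + 154 * log2(2)
log2(2) = 1.0
RT = 208 + 154 * 1.0
= 208 + 154.0
= 362.0 ms


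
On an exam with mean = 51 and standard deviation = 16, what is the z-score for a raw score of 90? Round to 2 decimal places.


z = (X - mu) / sigma
= (90 - 51) / 16
= 39 / 16
= 2.44


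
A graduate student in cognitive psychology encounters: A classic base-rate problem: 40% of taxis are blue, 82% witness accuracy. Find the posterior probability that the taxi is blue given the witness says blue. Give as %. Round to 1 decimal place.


P(blue | says blue) = P(says blue | blue)*P(blue) / [P(says blue | blue)*P(blue) + P(says blue | not blue)*P(not blue)]
Numerator = 0.82 * 0.4 = 0.328
False identification = 0.18 * 0.6 = 0.108
P = 0.328 / (0.328 + 0.108)
= 0.328 / 0.436
As percentage = 75.2


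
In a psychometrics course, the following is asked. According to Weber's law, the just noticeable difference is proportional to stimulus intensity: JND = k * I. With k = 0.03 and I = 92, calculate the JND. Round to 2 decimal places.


JND = k * I
JND = 0.03 * 92
= 2.76


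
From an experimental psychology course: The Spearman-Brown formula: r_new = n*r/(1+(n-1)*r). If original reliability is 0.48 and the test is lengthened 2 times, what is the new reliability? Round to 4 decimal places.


r_new = n*r / (1 + (n-1)*r)
Numerator = 2 * 0.48 = 0.96
Denominator = 1 + 1 * 0.48 = 1.48
r_new = 0.96 / 1.48
= 0.6486


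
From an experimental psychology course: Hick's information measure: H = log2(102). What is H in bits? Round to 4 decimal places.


H = log2(n)
H = log2(102)
= 6.6724


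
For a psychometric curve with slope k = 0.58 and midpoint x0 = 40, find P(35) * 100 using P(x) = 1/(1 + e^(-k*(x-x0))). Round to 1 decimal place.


P(x) = 1/(1 + e^(-0.58*(35 - 40)))
Exponent = -0.58 * -5 = 2.9
e^(2.9) = 18.174145
P = 1/(1 + 18.174145) = 0.052154
Percentage = 5.2


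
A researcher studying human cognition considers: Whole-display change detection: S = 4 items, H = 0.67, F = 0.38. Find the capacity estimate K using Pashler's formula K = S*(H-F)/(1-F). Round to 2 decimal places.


K = S * (H - F) / (1 - F)
H - F = 0.29
1 - F = 0.62
K = 4 * 0.29 / 0.62
= 1.87


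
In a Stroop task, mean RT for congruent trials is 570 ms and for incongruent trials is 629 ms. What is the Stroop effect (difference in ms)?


Stroop effect = RT(incongruent) - RT(congruent)
= 629 - 570
= 59 ms


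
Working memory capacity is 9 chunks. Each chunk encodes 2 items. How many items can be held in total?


Total items = chunks * items_per_chunk
= 9 * 2
= 18


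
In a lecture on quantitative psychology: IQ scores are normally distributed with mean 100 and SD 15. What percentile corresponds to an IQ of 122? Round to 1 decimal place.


z = (IQ - mean) / SD
z = (122 - 100) / 15 = 1.4667
Percentile = Phi(1.4667) * 100
Phi(1.4667) = 0.928771
= 92.9


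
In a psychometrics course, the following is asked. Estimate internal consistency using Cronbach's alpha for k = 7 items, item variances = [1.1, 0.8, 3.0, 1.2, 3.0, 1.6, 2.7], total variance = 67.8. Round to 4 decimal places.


alpha = (k/(k-1)) * (1 - sum(s_i^2)/s_total^2)
sum(item variances) = 13.4
k/(k-1) = 7/6 = 1.166667
1 - 13.4/67.8 = 1 - 0.19764 = 0.80236
alpha = 1.166667 * 0.80236
= 0.9361


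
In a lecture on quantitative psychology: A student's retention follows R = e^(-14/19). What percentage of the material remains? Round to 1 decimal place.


R = e^(-t/S)
-t/S = -14/19 = -0.736842
R = e^(-0.736842) = 0.478623
Percentage = 0.478623 * 100
= 47.9


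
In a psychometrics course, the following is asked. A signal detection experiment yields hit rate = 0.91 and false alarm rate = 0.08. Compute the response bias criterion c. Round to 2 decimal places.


c = -0.5 * (z(HR) + z(FAR))
z(0.91) = 1.3408
z(0.08) = -1.4051
c = -0.5 * (1.3408 + -1.4051)
= -0.5 * -0.0643
= 0.03


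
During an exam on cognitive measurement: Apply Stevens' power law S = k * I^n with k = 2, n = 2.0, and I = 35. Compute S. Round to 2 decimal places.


S = 2 * 35^2.0
35^2.0 = 1225.0
S = 2 * 1225.0
= 2450.00


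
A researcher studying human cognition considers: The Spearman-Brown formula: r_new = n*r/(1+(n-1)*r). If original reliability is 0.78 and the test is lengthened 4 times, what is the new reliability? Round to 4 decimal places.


r_new = n*r / (1 + (n-1)*r)
Numerator = 4 * 0.78 = 3.12
Denominator = 1 + 3 * 0.78 = 3.34
r_new = 3.12 / 3.34
= 0.9341


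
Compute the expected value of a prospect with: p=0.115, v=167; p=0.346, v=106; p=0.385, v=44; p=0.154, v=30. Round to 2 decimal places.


EU = sum(p_i * v_i)
0.115 * 167 = 19.205
0.346 * 106 = 36.676
0.385 * 44 = 16.94
0.154 * 30 = 4.62
EU = 19.205 + 36.676 + 16.94 + 4.62
= 77.44


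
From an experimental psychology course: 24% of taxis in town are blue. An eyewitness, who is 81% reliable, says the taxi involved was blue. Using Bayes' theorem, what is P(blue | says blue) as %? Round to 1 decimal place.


P(blue | says blue) = P(says blue | blue)*P(blue) / [P(says blue | blue)*P(blue) + P(says blue | not blue)*P(not blue)]
Numerator = 0.81 * 0.24 = 0.1944
False identification = 0.19 * 0.76 = 0.1444
P = 0.1944 / (0.1944 + 0.1444)
= 0.1944 / 0.3388
As percentage = 57.4


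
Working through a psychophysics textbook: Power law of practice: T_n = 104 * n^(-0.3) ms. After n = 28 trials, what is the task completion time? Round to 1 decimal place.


T_n = 104 * 28^(-0.3)
28^(-0.3) = 0.368004
T_n = 104 * 0.368004
= 38.3 ms


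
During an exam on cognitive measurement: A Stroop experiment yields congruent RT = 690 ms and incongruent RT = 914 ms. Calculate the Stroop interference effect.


Stroop effect = RT(incongruent) - RT(congruent)
= 914 - 690
= 224 ms


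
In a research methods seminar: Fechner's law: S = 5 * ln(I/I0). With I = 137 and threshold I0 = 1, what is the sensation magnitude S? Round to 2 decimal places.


S = 5 * ln(137/1)
I/I0 = 137.0
ln(137.0) = 4.92
S = 5 * 4.92
= 24.60


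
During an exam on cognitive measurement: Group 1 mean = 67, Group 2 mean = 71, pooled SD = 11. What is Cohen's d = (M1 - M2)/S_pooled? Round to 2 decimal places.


Cohen's d = (M1 - M2) / S_pooled
= (67 - 71) / 11
= -4 / 11
= -0.36


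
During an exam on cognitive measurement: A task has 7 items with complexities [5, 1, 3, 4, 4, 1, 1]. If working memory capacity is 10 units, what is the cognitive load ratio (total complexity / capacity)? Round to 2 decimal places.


Total complexity = 5 + 1 + 3 + 4 + 4 + 1 + 1 = 19
Load = total / capacity = 19 / 10
= 1.90


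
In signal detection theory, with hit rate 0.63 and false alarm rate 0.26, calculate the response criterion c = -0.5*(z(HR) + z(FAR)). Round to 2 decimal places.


c = -0.5 * (z(HR) + z(FAR))
z(0.63) = 0.3319
z(0.26) = -0.6433
c = -0.5 * (0.3319 + -0.6433)
= -0.5 * -0.3114
= 0.16


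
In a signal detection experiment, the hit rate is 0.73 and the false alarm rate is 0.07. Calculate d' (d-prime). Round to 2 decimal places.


d' = z(HR) - z(FAR)
z(0.73) = 0.6128
z(0.07) = -1.4758
d' = 0.6128 - -1.4758
= 2.09


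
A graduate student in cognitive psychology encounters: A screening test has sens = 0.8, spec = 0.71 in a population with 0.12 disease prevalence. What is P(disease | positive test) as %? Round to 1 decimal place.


PPV = (sens * prev) / (sens * prev + (1-spec) * (1-prev))
Numerator = 0.8 * 0.12 = 0.096
P(positive and no disease) = (1 - spec) * (1 - prev) = (1 - 0.71) * (1 - 0.12) = 0.2552
Denominator = 0.096 + 0.2552 = 0.3512
PPV = 0.096 / 0.3512 = 0.273349
As percentage = 27.3


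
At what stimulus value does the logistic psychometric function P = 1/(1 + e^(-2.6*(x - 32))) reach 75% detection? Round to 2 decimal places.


At P = 0.75: 0.75 = 1/(1 + e^(-k*(x-x0)))
Solving: e^(-k*(x-x0)) = 1/3
x = x0 + ln(3)/k
ln(3) = 1.0986
x = 32 + 1.0986/2.6
= 32 + 0.4225
= 32.42


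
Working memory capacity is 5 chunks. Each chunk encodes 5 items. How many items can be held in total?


Total items = chunks * items_per_chunk
= 5 * 5
= 25


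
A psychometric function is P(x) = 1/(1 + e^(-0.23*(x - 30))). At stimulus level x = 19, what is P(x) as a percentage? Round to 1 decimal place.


P(x) = 1/(1 + e^(-0.23*(19 - 30)))
Exponent = -0.23 * -11 = 2.53
e^(2.53) = 12.553506
P = 1/(1 + 12.553506) = 0.073782
Percentage = 7.4


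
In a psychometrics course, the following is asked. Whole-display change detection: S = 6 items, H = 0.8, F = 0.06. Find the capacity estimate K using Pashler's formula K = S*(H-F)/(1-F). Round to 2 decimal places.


K = S * (H - F) / (1 - F)
H - F = 0.74
1 - F = 0.94
K = 6 * 0.74 / 0.94
= 4.72


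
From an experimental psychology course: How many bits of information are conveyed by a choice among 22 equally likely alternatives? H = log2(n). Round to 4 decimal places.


H = log2(n)
H = log2(22)
= 4.4594


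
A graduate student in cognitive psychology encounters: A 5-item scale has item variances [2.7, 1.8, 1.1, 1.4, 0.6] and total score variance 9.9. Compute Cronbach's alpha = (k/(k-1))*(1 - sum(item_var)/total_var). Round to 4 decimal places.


alpha = (k/(k-1)) * (1 - sum(s_i^2)/s_total^2)
sum(item variances) = 7.6
k/(k-1) = 5/4 = 1.25
1 - 7.6/9.9 = 1 - 0.767677 = 0.232323
alpha = 1.25 * 0.232323
= 0.2904


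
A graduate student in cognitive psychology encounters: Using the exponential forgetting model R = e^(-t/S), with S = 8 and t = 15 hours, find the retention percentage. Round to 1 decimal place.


R = e^(-t/S)
-t/S = -15/8 = -1.875
R = e^(-1.875) = 0.153355
Percentage = 0.153355 * 100
= 15.3


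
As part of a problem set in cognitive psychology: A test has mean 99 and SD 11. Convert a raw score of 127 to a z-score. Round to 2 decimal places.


z = (X - mu) / sigma
= (127 - 99) / 11
= 28 / 11
= 2.55


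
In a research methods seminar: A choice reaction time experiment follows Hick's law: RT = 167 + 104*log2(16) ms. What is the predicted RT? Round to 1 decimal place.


RT = 167 + 104 * log2(16)
log2(16) = 4.0
RT = 167 + 104 * 4.0
= 167 + 416.0
= 583.0 ms


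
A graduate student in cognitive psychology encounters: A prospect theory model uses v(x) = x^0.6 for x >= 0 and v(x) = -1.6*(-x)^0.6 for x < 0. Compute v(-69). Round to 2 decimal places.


Since x = -69 < 0, use v(x) = -lambda*(-x)^alpha
(-x) = 69
69^0.6 = 12.6856
v(-69) = -1.6 * 12.6856
= -20.30


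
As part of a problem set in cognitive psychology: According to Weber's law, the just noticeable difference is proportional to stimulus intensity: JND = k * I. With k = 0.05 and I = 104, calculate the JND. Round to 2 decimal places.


JND = k * I
JND = 0.05 * 104
= 5.20


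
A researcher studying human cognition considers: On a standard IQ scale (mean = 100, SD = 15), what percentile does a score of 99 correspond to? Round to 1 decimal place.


z = (IQ - mean) / SD
z = (99 - 100) / 15 = -0.0667
Percentile = Phi(-0.0667) * 100
Phi(-0.0667) = 0.47341
= 47.3


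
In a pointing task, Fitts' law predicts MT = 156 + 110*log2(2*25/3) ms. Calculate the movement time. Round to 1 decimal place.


MT = 156 + 110 * log2(2*25/3)
2D/W = 16.666667
log2(16.666667) = 4.0589
MT = 156 + 110 * 4.0589
= 602.5 ms


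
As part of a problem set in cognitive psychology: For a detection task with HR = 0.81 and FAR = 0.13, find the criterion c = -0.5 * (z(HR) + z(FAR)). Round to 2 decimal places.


c = -0.5 * (z(HR) + z(FAR))
z(0.81) = 0.8779
z(0.13) = -1.1264
c = -0.5 * (0.8779 + -1.1264)
= -0.5 * -0.2485
= 0.12


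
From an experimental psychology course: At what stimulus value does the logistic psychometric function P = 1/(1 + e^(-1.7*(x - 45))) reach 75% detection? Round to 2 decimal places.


At P = 0.75: 0.75 = 1/(1 + e^(-k*(x-x0)))
Solving: e^(-k*(x-x0)) = 1/3
x = x0 + ln(3)/k
ln(3) = 1.0986
x = 45 + 1.0986/1.7
= 45 + 0.6462
= 45.65


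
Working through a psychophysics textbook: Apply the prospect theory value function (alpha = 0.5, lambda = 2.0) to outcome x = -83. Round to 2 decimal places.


Since x = -83 < 0, use v(x) = -lambda*(-x)^alpha
(-x) = 83
83^0.5 = 9.1104
v(-83) = -2.0 * 9.1104
= -18.22


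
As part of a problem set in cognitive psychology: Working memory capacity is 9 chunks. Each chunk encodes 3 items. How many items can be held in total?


Total items = chunks * items_per_chunk
= 9 * 3
= 27


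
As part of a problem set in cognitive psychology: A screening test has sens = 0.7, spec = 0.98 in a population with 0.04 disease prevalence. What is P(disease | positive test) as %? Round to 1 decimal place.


PPV = (sens * prev) / (sens * prev + (1-spec) * (1-prev))
Numerator = 0.7 * 0.04 = 0.028
P(positive and no disease) = (1 - spec) * (1 - prev) = (1 - 0.98) * (1 - 0.04) = 0.0192
Denominator = 0.028 + 0.0192 = 0.0472
PPV = 0.028 / 0.0472 = 0.59322
As percentage = 59.3


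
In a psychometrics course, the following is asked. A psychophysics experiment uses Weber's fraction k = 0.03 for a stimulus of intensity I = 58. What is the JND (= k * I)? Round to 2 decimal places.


JND = k * I
JND = 0.03 * 58
= 1.74


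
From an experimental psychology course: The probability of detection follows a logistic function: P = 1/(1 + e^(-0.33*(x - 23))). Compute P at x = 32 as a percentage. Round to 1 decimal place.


P(x) = 1/(1 + e^(-0.33*(32 - 23)))
Exponent = -0.33 * 9 = -2.97
e^(-2.97) = 0.051303
P = 1/(1 + 0.051303) = 0.951201
Percentage = 95.1


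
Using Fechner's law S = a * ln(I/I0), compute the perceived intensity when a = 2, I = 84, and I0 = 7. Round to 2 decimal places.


S = 2 * ln(84/7)
I/I0 = 12.0
ln(12.0) = 2.4849
S = 2 * 2.4849
= 4.97


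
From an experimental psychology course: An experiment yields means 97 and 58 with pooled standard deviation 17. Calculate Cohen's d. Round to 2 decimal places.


Cohen's d = (M1 - M2) / S_pooled
= (97 - 58) / 17
= 39 / 17
= 2.29


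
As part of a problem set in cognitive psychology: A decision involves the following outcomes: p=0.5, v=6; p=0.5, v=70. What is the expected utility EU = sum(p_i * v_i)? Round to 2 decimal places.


EU = sum(p_i * v_i)
0.5 * 6 = 3.0
0.5 * 70 = 35.0
EU = 3.0 + 35.0
= 38.00


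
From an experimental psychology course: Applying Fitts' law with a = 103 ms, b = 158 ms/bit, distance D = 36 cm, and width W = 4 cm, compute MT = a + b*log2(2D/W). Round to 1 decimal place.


MT = 103 + 158 * log2(2*36/4)
2D/W = 18.0
log2(18.0) = 4.1699
MT = 103 + 158 * 4.1699
= 761.8 ms


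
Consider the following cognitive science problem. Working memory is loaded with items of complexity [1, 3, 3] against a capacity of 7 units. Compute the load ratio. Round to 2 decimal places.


Total complexity = 1 + 3 + 3 = 7
Load = total / capacity = 7 / 7
= 1.00


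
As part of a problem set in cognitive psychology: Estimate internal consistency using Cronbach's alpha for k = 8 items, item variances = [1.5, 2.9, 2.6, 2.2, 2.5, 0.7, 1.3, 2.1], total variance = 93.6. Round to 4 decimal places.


alpha = (k/(k-1)) * (1 - sum(s_i^2)/s_total^2)
sum(item variances) = 15.8
k/(k-1) = 8/7 = 1.142857
1 - 15.8/93.6 = 1 - 0.168803 = 0.831197
alpha = 1.142857 * 0.831197
= 0.9499


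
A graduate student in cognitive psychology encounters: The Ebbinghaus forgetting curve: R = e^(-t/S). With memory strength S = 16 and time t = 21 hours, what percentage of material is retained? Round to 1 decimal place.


R = e^(-t/S)
-t/S = -21/16 = -1.3125
R = e^(-1.3125) = 0.269146
Percentage = 0.269146 * 100
= 26.9


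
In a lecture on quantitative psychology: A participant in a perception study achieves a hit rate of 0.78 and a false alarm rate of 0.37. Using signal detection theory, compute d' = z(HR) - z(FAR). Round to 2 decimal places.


d' = z(HR) - z(FAR)
z(0.78) = 0.7722
z(0.37) = -0.3319
d' = 0.7722 - -0.3319
= 1.10


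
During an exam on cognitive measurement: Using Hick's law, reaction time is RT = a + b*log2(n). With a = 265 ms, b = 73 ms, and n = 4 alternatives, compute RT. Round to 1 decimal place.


RT = 265 + 73 * log2(4)
log2(4) = 2.0
RT = 265 + 73 * 2.0
= 265 + 146.0
= 411.0 ms


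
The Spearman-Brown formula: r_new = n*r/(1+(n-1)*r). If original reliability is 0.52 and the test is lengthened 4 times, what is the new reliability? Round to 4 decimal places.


r_new = n*r / (1 + (n-1)*r)
Numerator = 4 * 0.52 = 2.08
Denominator = 1 + 3 * 0.52 = 2.56
r_new = 2.08 / 2.56
= 0.8125


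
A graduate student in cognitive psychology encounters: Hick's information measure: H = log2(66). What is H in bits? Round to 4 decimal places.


H = log2(n)
H = log2(66)
= 6.0444


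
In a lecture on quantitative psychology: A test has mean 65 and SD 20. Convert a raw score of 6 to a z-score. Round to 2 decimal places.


z = (X - mu) / sigma
= (6 - 65) / 20
= -59 / 20
= -2.95


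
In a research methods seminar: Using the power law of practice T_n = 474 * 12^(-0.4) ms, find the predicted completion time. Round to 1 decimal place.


T_n = 474 * 12^(-0.4)
12^(-0.4) = 0.370107
T_n = 474 * 0.370107
= 175.4 ms


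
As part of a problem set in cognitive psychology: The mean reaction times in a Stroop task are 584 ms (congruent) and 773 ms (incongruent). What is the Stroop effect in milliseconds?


Stroop effect = RT(incongruent) - RT(congruent)
= 773 - 584
= 189 ms


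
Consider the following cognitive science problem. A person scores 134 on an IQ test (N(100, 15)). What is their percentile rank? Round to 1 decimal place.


z = (IQ - mean) / SD
z = (134 - 100) / 15 = 2.2667
Percentile = Phi(2.2667) * 100
Phi(2.2667) = 0.988296
= 98.8


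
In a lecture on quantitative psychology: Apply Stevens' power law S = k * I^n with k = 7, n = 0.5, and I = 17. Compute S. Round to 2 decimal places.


S = 7 * 17^0.5
17^0.5 = 4.1231
S = 7 * 4.1231
= 28.86


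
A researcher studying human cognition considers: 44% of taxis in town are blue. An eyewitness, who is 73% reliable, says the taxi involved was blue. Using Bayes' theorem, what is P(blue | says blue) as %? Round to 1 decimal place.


P(blue | says blue) = P(says blue | blue)*P(blue) / [P(says blue | blue)*P(blue) + P(says blue | not blue)*P(not blue)]
Numerator = 0.73 * 0.44 = 0.3212
False identification = 0.27 * 0.56 = 0.1512
P = 0.3212 / (0.3212 + 0.1512)
= 0.3212 / 0.4724
As percentage = 68.0


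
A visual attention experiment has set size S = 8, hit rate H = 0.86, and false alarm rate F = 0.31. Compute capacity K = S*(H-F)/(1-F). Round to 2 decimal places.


K = S * (H - F) / (1 - F)
H - F = 0.55
1 - F = 0.69
K = 8 * 0.55 / 0.69
= 6.38


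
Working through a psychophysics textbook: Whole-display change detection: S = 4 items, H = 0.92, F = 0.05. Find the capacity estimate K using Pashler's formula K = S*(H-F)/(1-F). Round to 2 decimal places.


K = S * (H - F) / (1 - F)
H - F = 0.87
1 - F = 0.95
K = 4 * 0.87 / 0.95
= 3.66


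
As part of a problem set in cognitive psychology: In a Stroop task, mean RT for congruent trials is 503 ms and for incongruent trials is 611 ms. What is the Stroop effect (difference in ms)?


Stroop effect = RT(incongruent) - RT(congruent)
= 611 - 503
= 108 ms


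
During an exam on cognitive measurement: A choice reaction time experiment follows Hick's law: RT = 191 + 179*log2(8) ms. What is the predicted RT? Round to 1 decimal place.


RT = 191 + 179 * log2(8)
log2(8) = 3.0
RT = 191 + 179 * 3.0
= 191 + 537.0
= 728.0 ms


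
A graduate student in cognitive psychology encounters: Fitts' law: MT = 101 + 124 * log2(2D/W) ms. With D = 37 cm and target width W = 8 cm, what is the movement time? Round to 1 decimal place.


MT = 101 + 124 * log2(2*37/8)
2D/W = 9.25
log2(9.25) = 3.2095
MT = 101 + 124 * 3.2095
= 499.0 ms


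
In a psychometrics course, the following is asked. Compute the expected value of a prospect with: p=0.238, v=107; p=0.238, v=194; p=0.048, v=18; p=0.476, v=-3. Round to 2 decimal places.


EU = sum(p_i * v_i)
0.238 * 107 = 25.466
0.238 * 194 = 46.172
0.048 * 18 = 0.864
0.476 * -3 = -1.428
EU = 25.466 + 46.172 + 0.864 + -1.428
= 71.07


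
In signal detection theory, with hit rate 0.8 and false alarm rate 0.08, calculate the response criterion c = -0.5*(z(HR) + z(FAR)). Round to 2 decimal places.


c = -0.5 * (z(HR) + z(FAR))
z(0.8) = 0.8416
z(0.08) = -1.4051
c = -0.5 * (0.8416 + -1.4051)
= -0.5 * -0.5635
= 0.28


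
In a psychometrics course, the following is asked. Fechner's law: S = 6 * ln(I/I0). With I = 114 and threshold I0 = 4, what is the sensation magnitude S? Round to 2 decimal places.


S = 6 * ln(114/4)
I/I0 = 28.5
ln(28.5) = 3.3499
S = 6 * 3.3499
= 20.10


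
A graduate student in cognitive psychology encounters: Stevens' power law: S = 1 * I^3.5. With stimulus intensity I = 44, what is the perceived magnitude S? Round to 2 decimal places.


S = 1 * 44^3.5
44^3.5 = 565046.7323
S = 1 * 565046.7323
= 565046.73


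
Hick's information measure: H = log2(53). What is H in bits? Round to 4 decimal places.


H = log2(n)
H = log2(53)
= 5.7279


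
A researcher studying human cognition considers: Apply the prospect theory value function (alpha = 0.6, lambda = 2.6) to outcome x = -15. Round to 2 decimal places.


Since x = -15 < 0, use v(x) = -lambda*(-x)^alpha
(-x) = 15
15^0.6 = 5.0776
v(-15) = -2.6 * 5.0776
= -13.20


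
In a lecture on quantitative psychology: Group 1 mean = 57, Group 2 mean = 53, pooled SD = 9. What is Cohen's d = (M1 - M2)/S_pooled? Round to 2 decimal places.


Cohen's d = (M1 - M2) / S_pooled
= (57 - 53) / 9
= 4 / 9
= 0.44


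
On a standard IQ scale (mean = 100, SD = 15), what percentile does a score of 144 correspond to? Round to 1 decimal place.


z = (IQ - mean) / SD
z = (144 - 100) / 15 = 2.9333
Percentile = Phi(2.9333) * 100
Phi(2.9333) = 0.998323
= 99.8


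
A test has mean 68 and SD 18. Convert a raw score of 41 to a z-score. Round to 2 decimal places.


z = (X - mu) / sigma
= (41 - 68) / 18
= -27 / 18
= -1.50


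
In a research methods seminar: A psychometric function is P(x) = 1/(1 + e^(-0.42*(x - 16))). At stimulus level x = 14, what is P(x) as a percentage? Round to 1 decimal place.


P(x) = 1/(1 + e^(-0.42*(14 - 16)))
Exponent = -0.42 * -2 = 0.84
e^(0.84) = 2.316367
P = 1/(1 + 2.316367) = 0.301535
Percentage = 30.2


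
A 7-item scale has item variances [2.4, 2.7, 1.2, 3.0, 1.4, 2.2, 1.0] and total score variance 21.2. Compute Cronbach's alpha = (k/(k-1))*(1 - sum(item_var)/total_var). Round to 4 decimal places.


alpha = (k/(k-1)) * (1 - sum(s_i^2)/s_total^2)
sum(item variances) = 13.9
k/(k-1) = 7/6 = 1.166667
1 - 13.9/21.2 = 1 - 0.65566 = 0.34434
alpha = 1.166667 * 0.34434
= 0.4017


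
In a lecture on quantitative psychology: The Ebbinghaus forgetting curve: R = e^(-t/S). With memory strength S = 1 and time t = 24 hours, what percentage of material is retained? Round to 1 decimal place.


R = e^(-t/S)
-t/S = -24/1 = -24.0
R = e^(-24.0) = 0.0
Percentage = 0.0 * 100
= 0.0


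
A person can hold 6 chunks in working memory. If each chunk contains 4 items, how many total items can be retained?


Total items = chunks * items_per_chunk
= 6 * 4
= 24


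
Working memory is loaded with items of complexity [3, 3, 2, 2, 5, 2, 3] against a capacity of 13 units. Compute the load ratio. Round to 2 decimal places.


Total complexity = 3 + 3 + 2 + 2 + 5 + 2 + 3 = 20
Load = total / capacity = 20 / 13
= 1.54


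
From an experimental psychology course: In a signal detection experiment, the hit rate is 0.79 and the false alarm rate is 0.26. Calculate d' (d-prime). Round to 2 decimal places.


d' = z(HR) - z(FAR)
z(0.79) = 0.8064
z(0.26) = -0.6433
d' = 0.8064 - -0.6433
= 1.45


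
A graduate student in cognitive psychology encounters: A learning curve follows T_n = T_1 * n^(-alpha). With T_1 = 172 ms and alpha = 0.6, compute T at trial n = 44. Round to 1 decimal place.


T_n = 172 * 44^(-0.6)
44^(-0.6) = 0.103259
T_n = 172 * 0.103259
= 17.8 ms


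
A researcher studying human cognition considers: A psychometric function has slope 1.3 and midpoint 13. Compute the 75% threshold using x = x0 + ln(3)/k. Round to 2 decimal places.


At P = 0.75: 0.75 = 1/(1 + e^(-k*(x-x0)))
Solving: e^(-k*(x-x0)) = 1/3
x = x0 + ln(3)/k
ln(3) = 1.0986
x = 13 + 1.0986/1.3
= 13 + 0.8451
= 13.85


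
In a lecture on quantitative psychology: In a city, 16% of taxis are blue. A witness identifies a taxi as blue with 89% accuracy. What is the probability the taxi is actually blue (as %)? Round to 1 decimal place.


P(blue | says blue) = P(says blue | blue)*P(blue) / [P(says blue | blue)*P(blue) + P(says blue | not blue)*P(not blue)]
Numerator = 0.89 * 0.16 = 0.1424
False identification = 0.11 * 0.84 = 0.0924
P = 0.1424 / (0.1424 + 0.0924)
= 0.1424 / 0.2348
As percentage = 60.6


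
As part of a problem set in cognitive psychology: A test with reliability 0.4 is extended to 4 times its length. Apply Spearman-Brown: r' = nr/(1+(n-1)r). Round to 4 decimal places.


r_new = n*r / (1 + (n-1)*r)
Numerator = 4 * 0.4 = 1.6
Denominator = 1 + 3 * 0.4 = 2.2
r_new = 1.6 / 2.2
= 0.7273


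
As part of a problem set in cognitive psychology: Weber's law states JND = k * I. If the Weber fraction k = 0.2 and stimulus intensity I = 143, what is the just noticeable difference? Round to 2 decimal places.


JND = k * I
JND = 0.2 * 143
= 28.60


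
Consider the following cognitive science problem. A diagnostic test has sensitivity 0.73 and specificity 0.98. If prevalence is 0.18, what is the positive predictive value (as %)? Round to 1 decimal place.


PPV = (sens * prev) / (sens * prev + (1-spec) * (1-prev))
Numerator = 0.73 * 0.18 = 0.1314
P(positive and no disease) = (1 - spec) * (1 - prev) = (1 - 0.98) * (1 - 0.18) = 0.0164
Denominator = 0.1314 + 0.0164 = 0.1478
PPV = 0.1314 / 0.1478 = 0.889039
As percentage = 88.9


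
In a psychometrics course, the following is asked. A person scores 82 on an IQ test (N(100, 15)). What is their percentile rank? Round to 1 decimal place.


z = (IQ - mean) / SD
z = (82 - 100) / 15 = -1.2
Percentile = Phi(-1.2) * 100
Phi(-1.2) = 0.11507
= 11.5


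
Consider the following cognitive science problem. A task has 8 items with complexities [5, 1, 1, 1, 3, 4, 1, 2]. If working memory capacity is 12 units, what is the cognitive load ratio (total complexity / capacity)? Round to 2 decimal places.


Total complexity = 5 + 1 + 1 + 1 + 3 + 4 + 1 + 2 = 18
Load = total / capacity = 18 / 12
= 1.50


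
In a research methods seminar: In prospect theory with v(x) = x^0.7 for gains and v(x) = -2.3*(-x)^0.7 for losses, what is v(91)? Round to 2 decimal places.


Since x = 91 >= 0, use v(x) = x^0.7
91^0.7 = 23.5141
v(91) = 23.51


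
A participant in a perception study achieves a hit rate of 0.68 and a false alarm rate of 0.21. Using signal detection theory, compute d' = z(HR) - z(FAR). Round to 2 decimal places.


d' = z(HR) - z(FAR)
z(0.68) = 0.4677
z(0.21) = -0.8064
d' = 0.4677 - -0.8064
= 1.27


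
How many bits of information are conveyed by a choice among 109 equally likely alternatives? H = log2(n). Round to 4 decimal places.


H = log2(n)
H = log2(109)
= 6.7682


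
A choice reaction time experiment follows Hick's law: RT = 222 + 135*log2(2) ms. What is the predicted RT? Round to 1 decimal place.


RT = 222 + 135 * log2(2)
log2(2) = 1.0
RT = 222 + 135 * 1.0
= 222 + 135.0
= 357.0 ms


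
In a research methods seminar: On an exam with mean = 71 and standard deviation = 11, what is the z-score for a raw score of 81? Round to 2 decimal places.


z = (X - mu) / sigma
= (81 - 71) / 11
= 10 / 11
= 0.91


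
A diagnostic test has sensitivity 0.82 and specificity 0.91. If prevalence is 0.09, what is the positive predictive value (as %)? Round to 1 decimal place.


PPV = (sens * prev) / (sens * prev + (1-spec) * (1-prev))
Numerator = 0.82 * 0.09 = 0.0738
P(positive and no disease) = (1 - spec) * (1 - prev) = (1 - 0.91) * (1 - 0.09) = 0.0819
Denominator = 0.0738 + 0.0819 = 0.1557
PPV = 0.0738 / 0.1557 = 0.473988
As percentage = 47.4


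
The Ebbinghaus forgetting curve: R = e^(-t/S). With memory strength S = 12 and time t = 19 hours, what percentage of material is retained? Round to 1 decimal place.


R = e^(-t/S)
-t/S = -19/12 = -1.583333
R = e^(-1.583333) = 0.20529
Percentage = 0.20529 * 100
= 20.5


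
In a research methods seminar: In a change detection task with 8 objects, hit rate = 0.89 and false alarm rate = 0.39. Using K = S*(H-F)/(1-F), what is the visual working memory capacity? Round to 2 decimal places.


K = S * (H - F) / (1 - F)
H - F = 0.5
1 - F = 0.61
K = 8 * 0.5 / 0.61
= 6.56


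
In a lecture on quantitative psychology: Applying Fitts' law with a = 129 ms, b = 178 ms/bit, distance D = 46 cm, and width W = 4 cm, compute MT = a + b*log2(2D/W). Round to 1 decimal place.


MT = 129 + 178 * log2(2*46/4)
2D/W = 23.0
log2(23.0) = 4.5236
MT = 129 + 178 * 4.5236
= 934.2 ms


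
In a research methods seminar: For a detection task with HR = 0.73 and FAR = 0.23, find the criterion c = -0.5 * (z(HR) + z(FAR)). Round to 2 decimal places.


c = -0.5 * (z(HR) + z(FAR))
z(0.73) = 0.6128
z(0.23) = -0.7388
c = -0.5 * (0.6128 + -0.7388)
= -0.5 * -0.126
= 0.06


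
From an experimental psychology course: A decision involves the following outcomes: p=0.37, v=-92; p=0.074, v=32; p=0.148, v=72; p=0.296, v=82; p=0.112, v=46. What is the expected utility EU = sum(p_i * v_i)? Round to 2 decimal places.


EU = sum(p_i * v_i)
0.37 * -92 = -34.04
0.074 * 32 = 2.368
0.148 * 72 = 10.656
0.296 * 82 = 24.272
0.112 * 46 = 5.152
EU = -34.04 + 2.368 + 10.656 + 24.272 + 5.152
= 8.41


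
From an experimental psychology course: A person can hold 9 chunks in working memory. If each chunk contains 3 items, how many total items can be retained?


Total items = chunks * items_per_chunk
= 9 * 3
= 27


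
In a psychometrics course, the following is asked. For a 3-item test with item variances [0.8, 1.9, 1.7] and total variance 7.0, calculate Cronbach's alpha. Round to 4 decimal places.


alpha = (k/(k-1)) * (1 - sum(s_i^2)/s_total^2)
sum(item variances) = 4.4
k/(k-1) = 3/2 = 1.5
1 - 4.4/7.0 = 1 - 0.628571 = 0.371429
alpha = 1.5 * 0.371429
= 0.5571
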